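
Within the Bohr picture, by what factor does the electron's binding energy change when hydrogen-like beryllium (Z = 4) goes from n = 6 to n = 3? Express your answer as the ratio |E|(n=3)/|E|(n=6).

|E| ∝ Z^2 · n^-2; with Z fixed, |E| ∝ n^-2.
|E|(n=3)/|E|(n=6) = (3/6)^-2 = 4

4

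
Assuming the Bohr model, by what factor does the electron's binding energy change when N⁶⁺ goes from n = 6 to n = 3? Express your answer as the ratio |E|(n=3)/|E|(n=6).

4

|E| ∝ Z^2 · n^-2; with Z fixed, |E| ∝ n^-2.
|E|(n=3)/|E|(n=6) = (3/6)^-2 = 4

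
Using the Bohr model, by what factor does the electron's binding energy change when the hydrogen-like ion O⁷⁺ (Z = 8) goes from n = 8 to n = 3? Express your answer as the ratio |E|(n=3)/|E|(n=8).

|E| ∝ Z^2 · n^-2; with Z fixed, |E| ∝ n^-2.
|E|(n=3)/|E|(n=8) = (3/8)^-2 = 64/9

64/9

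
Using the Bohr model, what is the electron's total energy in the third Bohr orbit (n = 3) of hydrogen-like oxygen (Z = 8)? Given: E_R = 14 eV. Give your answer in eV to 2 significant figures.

-100 eV

E_n = −E_R·Z²/n² = −14 × 8²/3² = -100 eV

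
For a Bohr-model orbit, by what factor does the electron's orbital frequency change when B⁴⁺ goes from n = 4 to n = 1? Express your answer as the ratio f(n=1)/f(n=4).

f ∝ Z^2 · n^-3; with Z fixed, f ∝ n^-3.
f(n=1)/f(n=4) = (1/4)^-3 = 64

64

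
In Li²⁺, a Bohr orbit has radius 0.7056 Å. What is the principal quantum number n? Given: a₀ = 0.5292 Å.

2

r_n = n²a₀/Z ⇒ n² = rZ/a₀ = 0.7056 × 3 / 0.5292 ≈ 4.00
n = 2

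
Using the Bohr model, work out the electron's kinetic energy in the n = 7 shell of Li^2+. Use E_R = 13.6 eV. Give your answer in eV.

2.50 eV

For a Coulomb orbit the virial theorem gives K = −E_n.
E_n = −E_R·Z²/n², so K = E_R·Z²/n² = 13.6 × 3²/7² = 2.50 eV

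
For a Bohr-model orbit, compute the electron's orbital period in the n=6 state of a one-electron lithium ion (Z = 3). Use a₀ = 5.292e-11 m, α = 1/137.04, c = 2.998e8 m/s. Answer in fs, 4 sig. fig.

3.648 fs

r = n²a₀/Z = 6²·5.292e-11/3 = 6.350e-10 m
v = Zαc/n = 3·0.007297·2.998e8/6 = 1.094e6 m/s
T = 2πr/v = 3.648e-15 s = 3.648 fs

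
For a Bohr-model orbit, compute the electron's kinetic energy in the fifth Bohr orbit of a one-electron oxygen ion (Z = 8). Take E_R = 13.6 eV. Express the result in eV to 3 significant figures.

34.8 eV

For a Coulomb orbit the virial theorem gives K = −E_n.
E_n = −E_R·Z²/n², so K = E_R·Z²/n² = 13.6 × 8²/5² = 34.8 eV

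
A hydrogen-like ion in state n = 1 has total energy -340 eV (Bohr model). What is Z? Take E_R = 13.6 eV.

5

E_n = −E_R Z²/n² ⇒ Z² = −E_n n²/E_R = 340 × 1² / 13.6 ≈ 25.00
Z = 5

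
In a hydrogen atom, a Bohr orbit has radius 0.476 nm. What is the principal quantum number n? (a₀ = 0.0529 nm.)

r_n = n²a₀/Z ⇒ n² = rZ/a₀ = 0.476 × 1 / 0.0529 ≈ 9.00
n = 3

3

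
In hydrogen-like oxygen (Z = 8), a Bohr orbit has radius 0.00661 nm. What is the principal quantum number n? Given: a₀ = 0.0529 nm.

r_n = n²a₀/Z ⇒ n² = rZ/a₀ = 0.00661 × 8 / 0.0529 ≈ 1.00
n = 1

1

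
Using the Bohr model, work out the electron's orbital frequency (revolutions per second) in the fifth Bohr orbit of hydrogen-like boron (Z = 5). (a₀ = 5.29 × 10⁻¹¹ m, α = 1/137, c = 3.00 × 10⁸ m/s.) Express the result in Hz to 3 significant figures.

1.32 × 10¹⁵ Hz

r = n²a₀/Z = 2.64 × 10⁻¹⁰ m, v = Zαc/n = 2.19 × 10⁶ m/s
f = v/(2πr) = 1.32 × 10¹⁵ Hz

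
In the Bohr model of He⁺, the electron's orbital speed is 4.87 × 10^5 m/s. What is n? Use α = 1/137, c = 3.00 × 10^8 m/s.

9

v_n = Zαc/n ⇒ n = Zαc/v = 2 × 0.00730 × 3.00 × 10^8 / 4.87 × 10^5 ≈ 8.99
n = 9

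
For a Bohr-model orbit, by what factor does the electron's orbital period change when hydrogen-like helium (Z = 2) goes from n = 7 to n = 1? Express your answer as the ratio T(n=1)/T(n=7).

1/343

T ∝ Z^-2 · n^3; with Z fixed, T ∝ n^3.
T(n=1)/T(n=7) = (1/7)^3 = 1/343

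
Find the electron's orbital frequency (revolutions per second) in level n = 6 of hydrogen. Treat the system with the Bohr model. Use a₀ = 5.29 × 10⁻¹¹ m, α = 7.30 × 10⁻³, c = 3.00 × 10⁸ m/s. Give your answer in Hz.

3.05 × 10¹³ Hz

r = n²a₀/Z = 1.90 × 10⁻⁹ m, v = Zαc/n = 3.65 × 10⁵ m/s
f = v/(2πr) = 3.05 × 10¹³ Hz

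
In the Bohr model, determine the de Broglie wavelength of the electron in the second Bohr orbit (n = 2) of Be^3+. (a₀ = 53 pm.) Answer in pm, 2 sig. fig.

The Bohr quantisation condition is nλ = 2πr_n.
r_n = n²a₀/Z = 53 pm
λ = 2πr_n/n = 2π·53/2 = 170 pm

170 pm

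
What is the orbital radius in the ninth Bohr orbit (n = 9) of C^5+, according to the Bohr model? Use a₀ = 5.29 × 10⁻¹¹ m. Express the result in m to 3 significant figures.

7.14 × 10⁻¹⁰ m

r_n = n²a₀/Z = 9² × 5.29 × 10⁻¹¹ / 6
    = 81 × 5.29 × 10⁻¹¹ / 6 = 7.14 × 10⁻¹⁰ m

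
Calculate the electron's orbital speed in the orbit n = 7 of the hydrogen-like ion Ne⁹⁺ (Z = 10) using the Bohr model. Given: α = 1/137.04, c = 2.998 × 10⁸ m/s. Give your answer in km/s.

v_n = Zαc/n = 10 × 0.007297 × 2.998 × 10⁸ / 7
    = 3125 km/s

3125 km/s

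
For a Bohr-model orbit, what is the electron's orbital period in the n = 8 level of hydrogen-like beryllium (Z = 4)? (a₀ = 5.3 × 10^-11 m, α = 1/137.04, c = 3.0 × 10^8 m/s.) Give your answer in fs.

4.9 fs

r = n²a₀/Z = 8²·5.3 × 10^-11/4 = 8.5 × 10^-10 m
v = Zαc/n = 4·0.0073·3.0 × 10^8/8 = 1.1 × 10^6 m/s
T = 2πr/v = 4.9 × 10^-15 s = 4.9 fs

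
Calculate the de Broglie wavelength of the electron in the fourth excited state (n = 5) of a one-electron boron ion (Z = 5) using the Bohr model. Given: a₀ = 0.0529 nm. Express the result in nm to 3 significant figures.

0.332 nm

The Bohr quantisation condition is nλ = 2πr_n.
r_n = n²a₀/Z = 0.265 nm
λ = 2πr_n/n = 2π·0.265/5 = 0.332 nm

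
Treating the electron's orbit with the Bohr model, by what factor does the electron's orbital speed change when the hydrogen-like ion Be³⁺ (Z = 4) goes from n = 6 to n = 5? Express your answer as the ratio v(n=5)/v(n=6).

6/5

v ∝ Z^1 · n^-1; with Z fixed, v ∝ n^-1.
v(n=5)/v(n=6) = (5/6)^-1 = 6/5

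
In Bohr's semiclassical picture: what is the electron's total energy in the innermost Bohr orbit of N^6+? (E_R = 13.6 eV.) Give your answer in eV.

-666 eV

E_n = −E_R·Z²/n² = −13.6 × 7²/1² = -666 eV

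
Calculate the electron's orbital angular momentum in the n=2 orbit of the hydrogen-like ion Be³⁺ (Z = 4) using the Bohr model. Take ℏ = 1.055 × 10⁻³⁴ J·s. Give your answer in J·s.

2.110 × 10⁻³⁴ J·s

L_n = nℏ = 2 × 1.055 × 10⁻³⁴ = 2.110 × 10⁻³⁴ J·s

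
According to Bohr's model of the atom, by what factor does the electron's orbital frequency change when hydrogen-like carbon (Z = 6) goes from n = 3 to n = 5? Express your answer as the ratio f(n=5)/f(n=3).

f ∝ Z^2 · n^-3; with Z fixed, f ∝ n^-3.
f(n=5)/f(n=3) = (5/3)^-3 = 27/125

27/125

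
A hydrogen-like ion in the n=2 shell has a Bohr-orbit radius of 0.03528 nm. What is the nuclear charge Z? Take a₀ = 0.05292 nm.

6

r_n = n²a₀/Z ⇒ Z = n²a₀/r = 2² × 0.05292 / 0.03528 ≈ 6.00
Z = 6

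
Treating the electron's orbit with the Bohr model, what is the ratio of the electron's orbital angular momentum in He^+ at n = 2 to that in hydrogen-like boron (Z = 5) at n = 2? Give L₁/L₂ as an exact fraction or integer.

L = nℏ is independent of Z.
L₁/L₂ = n₁/n₂ = 2/2 = 1

1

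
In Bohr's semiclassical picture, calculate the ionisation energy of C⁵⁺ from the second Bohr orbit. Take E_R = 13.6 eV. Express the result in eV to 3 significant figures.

122 eV

E_n = −E_R·Z²/n² = −13.6 × 6²/2² eV = -122 eV
Ionisation energy = −E_n = 122 eV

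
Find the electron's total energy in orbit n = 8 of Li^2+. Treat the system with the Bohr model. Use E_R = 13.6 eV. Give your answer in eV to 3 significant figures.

-1.91 eV

E_n = −E_R·Z²/n² = −13.6 × 3²/8² = -1.91 eV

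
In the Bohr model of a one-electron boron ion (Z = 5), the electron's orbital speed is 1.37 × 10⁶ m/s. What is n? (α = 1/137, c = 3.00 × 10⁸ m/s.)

8

v_n = Zαc/n ⇒ n = Zαc/v = 5 × 0.00730 × 3.00 × 10⁸ / 1.37 × 10⁶ ≈ 7.99
n = 8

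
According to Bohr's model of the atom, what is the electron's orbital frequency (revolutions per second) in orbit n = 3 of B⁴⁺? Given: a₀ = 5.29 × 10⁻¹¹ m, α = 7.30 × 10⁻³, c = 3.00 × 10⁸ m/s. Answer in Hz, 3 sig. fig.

6.10 × 10¹⁵ Hz

r = n²a₀/Z = 9.52 × 10⁻¹¹ m, v = Zαc/n = 3.65 × 10⁶ m/s
f = v/(2πr) = 6.10 × 10¹⁵ Hz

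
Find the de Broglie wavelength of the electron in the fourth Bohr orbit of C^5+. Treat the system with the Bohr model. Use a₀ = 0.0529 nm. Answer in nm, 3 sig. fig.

The Bohr quantisation condition is nλ = 2πr_n.
r_n = n²a₀/Z = 0.141 nm
λ = 2πr_n/n = 2π·0.141/4 = 0.222 nm

0.222 nm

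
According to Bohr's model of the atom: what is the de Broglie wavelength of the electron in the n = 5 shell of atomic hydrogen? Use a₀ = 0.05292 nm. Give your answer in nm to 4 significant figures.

1.663 nm

The Bohr quantisation condition is nλ = 2πr_n.
r_n = n²a₀/Z = 1.323 nm
λ = 2πr_n/n = 2π·1.323/5 = 1.663 nm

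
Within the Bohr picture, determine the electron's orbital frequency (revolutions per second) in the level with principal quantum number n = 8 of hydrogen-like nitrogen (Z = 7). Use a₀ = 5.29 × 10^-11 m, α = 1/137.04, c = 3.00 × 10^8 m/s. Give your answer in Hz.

6.30 × 10^14 Hz

r = n²a₀/Z = 4.84 × 10^-10 m, v = Zαc/n = 1.92 × 10^6 m/s
f = v/(2πr) = 6.30 × 10^14 Hz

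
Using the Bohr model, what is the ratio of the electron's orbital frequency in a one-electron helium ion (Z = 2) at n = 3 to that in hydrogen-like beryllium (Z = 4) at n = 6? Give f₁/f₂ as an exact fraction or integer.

f ∝ Z^2 · n^-3
f₁/f₂ = (2/4)^2 · (3/6)^-3 = 2

2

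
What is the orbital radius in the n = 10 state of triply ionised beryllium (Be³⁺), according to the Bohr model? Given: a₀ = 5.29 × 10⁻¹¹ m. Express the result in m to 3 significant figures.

1.32 × 10⁻⁹ m

r_n = n²a₀/Z = 10² × 5.29 × 10⁻¹¹ / 4
    = 100 × 5.29 × 10⁻¹¹ / 4 = 1.32 × 10⁻⁹ m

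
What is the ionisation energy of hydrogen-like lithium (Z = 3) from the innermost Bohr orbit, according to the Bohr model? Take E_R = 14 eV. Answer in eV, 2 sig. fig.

130 eV

E_n = −E_R·Z²/n² = −14 × 3²/1² eV = -130 eV
Ionisation energy = −E_n = 130 eV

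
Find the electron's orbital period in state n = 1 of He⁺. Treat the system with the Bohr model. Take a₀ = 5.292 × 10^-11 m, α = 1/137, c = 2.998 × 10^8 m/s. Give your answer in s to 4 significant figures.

3.799 × 10^-17 s

r = n²a₀/Z = 1²·5.292 × 10^-11/2 = 2.646 × 10^-11 m
v = Zαc/n = 2·0.007299·2.998 × 10^8/1 = 4.377 × 10^6 m/s
T = 2πr/v = 3.799 × 10^-17 s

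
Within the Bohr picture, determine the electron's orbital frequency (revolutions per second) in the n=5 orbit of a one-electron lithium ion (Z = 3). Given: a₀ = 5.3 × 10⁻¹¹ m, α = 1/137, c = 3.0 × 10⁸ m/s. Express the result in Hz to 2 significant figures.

4.7 × 10¹⁴ Hz

r = n²a₀/Z = 4.4 × 10⁻¹⁰ m, v = Zαc/n = 1.3 × 10⁶ m/s
f = v/(2πr) = 4.7 × 10¹⁴ Hz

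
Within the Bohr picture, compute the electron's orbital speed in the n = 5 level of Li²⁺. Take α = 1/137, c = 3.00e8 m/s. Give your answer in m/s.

v_n = Zαc/n = 3 × 0.00730 × 3.00e8 / 5
    = 1.31e6 m/s

1.31e6 m/s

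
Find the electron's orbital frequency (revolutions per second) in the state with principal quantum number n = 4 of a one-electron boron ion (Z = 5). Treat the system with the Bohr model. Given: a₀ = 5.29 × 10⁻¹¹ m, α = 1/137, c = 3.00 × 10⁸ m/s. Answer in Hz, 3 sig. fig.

r = n²a₀/Z = 1.69 × 10⁻¹⁰ m, v = Zαc/n = 2.74 × 10⁶ m/s
f = v/(2πr) = 2.57 × 10¹⁵ Hz

2.57 × 10¹⁵ Hz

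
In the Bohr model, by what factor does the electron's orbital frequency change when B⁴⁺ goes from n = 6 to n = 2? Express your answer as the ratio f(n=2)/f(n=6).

27

f ∝ Z^2 · n^-3; with Z fixed, f ∝ n^-3.
f(n=2)/f(n=6) = (2/6)^-3 = 27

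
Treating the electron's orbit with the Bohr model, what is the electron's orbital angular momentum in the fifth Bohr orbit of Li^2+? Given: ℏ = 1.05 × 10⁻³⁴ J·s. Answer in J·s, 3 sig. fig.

L_n = nℏ = 5 × 1.05 × 10⁻³⁴ = 5.25 × 10⁻³⁴ J·s

5.25 × 10⁻³⁴ J·s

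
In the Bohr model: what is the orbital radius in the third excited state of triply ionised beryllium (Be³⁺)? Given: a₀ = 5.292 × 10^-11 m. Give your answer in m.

r_n = n²a₀/Z = 4² × 5.292 × 10^-11 / 4
    = 16 × 5.292 × 10^-11 / 4 = 2.117 × 10^-10 m

2.117 × 10^-10 m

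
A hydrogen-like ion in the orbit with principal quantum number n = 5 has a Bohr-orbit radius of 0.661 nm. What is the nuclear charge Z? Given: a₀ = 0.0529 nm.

r_n = n²a₀/Z ⇒ Z = n²a₀/r = 5² × 0.0529 / 0.661 ≈ 2.00
Z = 2

2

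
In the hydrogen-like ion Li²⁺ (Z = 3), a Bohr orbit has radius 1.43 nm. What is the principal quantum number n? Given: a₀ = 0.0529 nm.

r_n = n²a₀/Z ⇒ n² = rZ/a₀ = 1.43 × 3 / 0.0529 ≈ 81.10
n = 9

9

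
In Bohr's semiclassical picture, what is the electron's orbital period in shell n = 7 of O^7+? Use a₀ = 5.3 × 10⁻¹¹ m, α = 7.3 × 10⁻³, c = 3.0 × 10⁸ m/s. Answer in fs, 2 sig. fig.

r = n²a₀/Z = 7²·5.3 × 10⁻¹¹/8 = 3.2 × 10⁻¹⁰ m
v = Zαc/n = 8·0.0073·3.0 × 10⁸/7 = 2.5 × 10⁶ m/s
T = 2πr/v = 8.1 × 10⁻¹⁶ s = 0.81 fs

0.81 fs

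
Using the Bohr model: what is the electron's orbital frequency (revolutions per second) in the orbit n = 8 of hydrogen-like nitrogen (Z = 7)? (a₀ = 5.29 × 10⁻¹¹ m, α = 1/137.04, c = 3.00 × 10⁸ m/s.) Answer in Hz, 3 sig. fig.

r = n²a₀/Z = 4.84 × 10⁻¹⁰ m, v = Zαc/n = 1.92 × 10⁶ m/s
f = v/(2πr) = 6.30 × 10¹⁴ Hz

6.30 × 10¹⁴ Hz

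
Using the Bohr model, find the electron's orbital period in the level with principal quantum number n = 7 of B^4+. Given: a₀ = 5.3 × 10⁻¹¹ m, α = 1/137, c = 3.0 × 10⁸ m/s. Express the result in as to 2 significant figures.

2100 as

r = n²a₀/Z = 7²·5.3 × 10⁻¹¹/5 = 5.2 × 10⁻¹⁰ m
v = Zαc/n = 5·0.0073·3.0 × 10⁸/7 = 1.6 × 10⁶ m/s
T = 2πr/v = 2.1 × 10⁻¹⁵ s = 2100 as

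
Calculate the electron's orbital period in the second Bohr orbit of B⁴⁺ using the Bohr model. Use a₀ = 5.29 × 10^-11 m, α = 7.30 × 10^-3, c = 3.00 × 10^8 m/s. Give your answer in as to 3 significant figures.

r = n²a₀/Z = 2²·5.29 × 10^-11/5 = 4.23 × 10^-11 m
v = Zαc/n = 5·0.00730·3.00 × 10^8/2 = 5.47 × 10^6 m/s
T = 2πr/v = 4.86 × 10^-17 s = 48.6 as

48.6 as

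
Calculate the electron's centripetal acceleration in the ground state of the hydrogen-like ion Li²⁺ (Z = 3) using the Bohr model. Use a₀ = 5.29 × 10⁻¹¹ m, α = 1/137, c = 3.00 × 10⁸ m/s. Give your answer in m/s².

2.45 × 10²⁴ m/s²

r = n²a₀/Z = 1.76 × 10⁻¹¹ m, v = Zαc/n = 6.57 × 10⁶ m/s
a = v²/r = (6.57 × 10⁶)² / 1.76 × 10⁻¹¹ = 2.45 × 10²⁴ m/s²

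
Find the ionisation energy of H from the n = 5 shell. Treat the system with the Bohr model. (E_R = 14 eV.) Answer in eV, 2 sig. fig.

0.56 eV

E_n = −E_R·Z²/n² = −14 × 1²/5² eV = -0.56 eV
Ionisation energy = −E_n = 0.56 eV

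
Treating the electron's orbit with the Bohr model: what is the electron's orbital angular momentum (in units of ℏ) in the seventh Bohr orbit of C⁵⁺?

7

L_n = nℏ, so L/ℏ = n = 7.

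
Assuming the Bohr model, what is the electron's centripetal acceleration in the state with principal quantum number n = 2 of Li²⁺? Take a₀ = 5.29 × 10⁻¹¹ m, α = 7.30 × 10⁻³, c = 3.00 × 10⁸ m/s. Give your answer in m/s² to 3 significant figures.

1.53 × 10²³ m/s²

r = n²a₀/Z = 7.05 × 10⁻¹¹ m, v = Zαc/n = 3.29 × 10⁶ m/s
a = v²/r = (3.29 × 10⁶)² / 7.05 × 10⁻¹¹ = 1.53 × 10²³ m/s²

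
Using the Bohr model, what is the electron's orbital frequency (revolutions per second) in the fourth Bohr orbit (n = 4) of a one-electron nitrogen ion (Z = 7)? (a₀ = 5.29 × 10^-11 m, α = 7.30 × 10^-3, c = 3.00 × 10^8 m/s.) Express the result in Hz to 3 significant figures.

r = n²a₀/Z = 1.21 × 10^-10 m, v = Zαc/n = 3.83 × 10^6 m/s
f = v/(2πr) = 5.04 × 10^15 Hz

5.04 × 10^15 Hz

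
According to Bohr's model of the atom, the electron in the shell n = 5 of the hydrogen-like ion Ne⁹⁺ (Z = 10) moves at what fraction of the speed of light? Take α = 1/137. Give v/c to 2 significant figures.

0.015

v_n = Zαc/n, so v/c = Zα/n = 10 × 0.0073 / 5 = 0.015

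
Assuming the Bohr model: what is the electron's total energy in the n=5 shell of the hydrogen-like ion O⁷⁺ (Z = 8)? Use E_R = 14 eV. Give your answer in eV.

E_n = −E_R·Z²/n² = −14 × 8²/5² = -36 eV

-36 eV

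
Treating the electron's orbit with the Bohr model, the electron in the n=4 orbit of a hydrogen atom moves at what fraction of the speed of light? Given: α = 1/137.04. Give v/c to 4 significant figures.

v_n = Zαc/n, so v/c = Zα/n = 1 × 0.007297 / 4 = 0.001824

0.001824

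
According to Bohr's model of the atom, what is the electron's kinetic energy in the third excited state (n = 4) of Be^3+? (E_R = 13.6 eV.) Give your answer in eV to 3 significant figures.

13.6 eV

For a Coulomb orbit the virial theorem gives K = −E_n.
E_n = −E_R·Z²/n², so K = E_R·Z²/n² = 13.6 × 4²/4² = 13.6 eV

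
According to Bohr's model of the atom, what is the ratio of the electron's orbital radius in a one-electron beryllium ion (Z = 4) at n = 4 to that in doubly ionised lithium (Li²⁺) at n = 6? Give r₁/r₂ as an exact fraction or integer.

r ∝ Z^-1 · n^2
r₁/r₂ = (4/3)^-1 · (4/6)^2 = 1/3

1/3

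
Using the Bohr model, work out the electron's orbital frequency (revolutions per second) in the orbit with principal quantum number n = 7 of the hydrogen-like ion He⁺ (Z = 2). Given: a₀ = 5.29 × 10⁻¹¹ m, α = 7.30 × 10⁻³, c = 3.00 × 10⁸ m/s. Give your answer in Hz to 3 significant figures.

r = n²a₀/Z = 1.30 × 10⁻⁹ m, v = Zαc/n = 6.26 × 10⁵ m/s
f = v/(2πr) = 7.68 × 10¹³ Hz

7.68 × 10¹³ Hz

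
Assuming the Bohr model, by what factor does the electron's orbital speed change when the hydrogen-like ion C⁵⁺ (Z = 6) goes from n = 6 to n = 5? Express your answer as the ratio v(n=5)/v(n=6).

v ∝ Z^1 · n^-1; with Z fixed, v ∝ n^-1.
v(n=5)/v(n=6) = (5/6)^-1 = 6/5

6/5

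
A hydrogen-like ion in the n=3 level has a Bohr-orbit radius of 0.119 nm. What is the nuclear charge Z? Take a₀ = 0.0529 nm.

r_n = n²a₀/Z ⇒ Z = n²a₀/r = 3² × 0.0529 / 0.119 ≈ 4.00
Z = 4

4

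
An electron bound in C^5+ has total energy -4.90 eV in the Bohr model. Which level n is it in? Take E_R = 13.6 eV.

E_n = −E_R Z²/n² ⇒ n² = E_R Z²/(−E_n) = 13.6 × 6² / 4.90 ≈ 99.92
n = 10

10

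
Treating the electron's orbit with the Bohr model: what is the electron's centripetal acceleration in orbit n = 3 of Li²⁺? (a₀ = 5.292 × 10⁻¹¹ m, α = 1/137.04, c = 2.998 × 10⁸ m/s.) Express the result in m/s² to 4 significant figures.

3.015 × 10²² m/s²

r = n²a₀/Z = 1.588 × 10⁻¹⁰ m, v = Zαc/n = 2.188 × 10⁶ m/s
a = v²/r = (2.188 × 10⁶)² / 1.588 × 10⁻¹⁰ = 3.015 × 10²² m/s²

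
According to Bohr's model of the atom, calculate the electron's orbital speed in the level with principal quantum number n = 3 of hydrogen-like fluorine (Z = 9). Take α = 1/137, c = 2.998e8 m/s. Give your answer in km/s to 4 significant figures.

6565 km/s

v_n = Zαc/n = 9 × 0.007299 × 2.998e8 / 3
    = 6565 km/s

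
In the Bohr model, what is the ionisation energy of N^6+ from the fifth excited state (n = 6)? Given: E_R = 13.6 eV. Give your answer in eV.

E_n = −E_R·Z²/n² = −13.6 × 7²/6² eV = -18.5 eV
Ionisation energy = −E_n = 18.5 eV

18.5 eV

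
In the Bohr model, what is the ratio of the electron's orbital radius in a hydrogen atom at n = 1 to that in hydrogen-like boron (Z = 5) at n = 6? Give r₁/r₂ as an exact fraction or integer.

r ∝ Z^-1 · n^2
r₁/r₂ = (1/5)^-1 · (1/6)^2 = 5/36

5/36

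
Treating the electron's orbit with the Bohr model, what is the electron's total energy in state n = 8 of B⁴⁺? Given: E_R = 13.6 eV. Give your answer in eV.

-5.31 eV

E_n = −E_R·Z²/n² = −13.6 × 5²/8² = -5.31 eV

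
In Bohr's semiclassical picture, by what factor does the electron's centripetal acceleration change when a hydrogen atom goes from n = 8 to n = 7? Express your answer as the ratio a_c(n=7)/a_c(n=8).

4096/2401

a_c ∝ Z^3 · n^-4; with Z fixed, a_c ∝ n^-4.
a_c(n=7)/a_c(n=8) = (7/8)^-4 = 4096/2401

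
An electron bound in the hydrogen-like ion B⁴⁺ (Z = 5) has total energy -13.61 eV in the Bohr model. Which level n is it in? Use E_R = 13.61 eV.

5

E_n = −E_R Z²/n² ⇒ n² = E_R Z²/(−E_n) = 13.61 × 5² / 13.61 ≈ 25.00
n = 5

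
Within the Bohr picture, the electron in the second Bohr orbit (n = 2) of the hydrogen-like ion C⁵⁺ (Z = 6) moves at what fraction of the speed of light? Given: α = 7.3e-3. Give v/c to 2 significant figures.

0.022

v_n = Zαc/n, so v/c = Zα/n = 6 × 0.0073 / 2 = 0.022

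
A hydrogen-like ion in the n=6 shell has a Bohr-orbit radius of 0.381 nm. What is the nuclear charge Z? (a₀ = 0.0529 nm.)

5

r_n = n²a₀/Z ⇒ Z = n²a₀/r = 6² × 0.0529 / 0.381 ≈ 5.00
Z = 5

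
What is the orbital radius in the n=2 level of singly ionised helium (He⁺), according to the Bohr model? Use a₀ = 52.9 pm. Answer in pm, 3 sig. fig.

r_n = n²a₀/Z = 2² × 52.9 / 2
    = 4 × 52.9 / 2 = 106 pm

106 pm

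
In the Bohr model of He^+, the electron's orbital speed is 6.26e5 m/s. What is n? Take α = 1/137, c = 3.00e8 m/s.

v_n = Zαc/n ⇒ n = Zαc/v = 2 × 0.00730 × 3.00e8 / 6.26e5 ≈ 7.00
n = 7

7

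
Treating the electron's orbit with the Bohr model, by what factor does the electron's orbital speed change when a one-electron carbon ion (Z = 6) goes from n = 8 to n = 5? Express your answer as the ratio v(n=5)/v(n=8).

8/5

v ∝ Z^1 · n^-1; with Z fixed, v ∝ n^-1.
v(n=5)/v(n=8) = (5/8)^-1 = 8/5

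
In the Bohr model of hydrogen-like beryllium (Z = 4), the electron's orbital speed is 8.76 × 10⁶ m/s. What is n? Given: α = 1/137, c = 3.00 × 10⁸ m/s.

v_n = Zαc/n ⇒ n = Zαc/v = 4 × 0.00730 × 3.00 × 10⁸ / 8.76 × 10⁶ ≈ 1.00
n = 1

1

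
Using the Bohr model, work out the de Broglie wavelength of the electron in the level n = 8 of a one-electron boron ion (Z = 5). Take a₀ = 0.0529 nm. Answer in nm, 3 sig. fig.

0.532 nm

The Bohr quantisation condition is nλ = 2πr_n.
r_n = n²a₀/Z = 0.677 nm
λ = 2πr_n/n = 2π·0.677/8 = 0.532 nm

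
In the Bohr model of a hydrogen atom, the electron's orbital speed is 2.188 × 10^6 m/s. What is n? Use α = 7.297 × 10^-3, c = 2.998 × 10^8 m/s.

v_n = Zαc/n ⇒ n = Zαc/v = 1 × 0.007297 × 2.998 × 10^8 / 2.188 × 10^6 ≈ 1.00
n = 1

1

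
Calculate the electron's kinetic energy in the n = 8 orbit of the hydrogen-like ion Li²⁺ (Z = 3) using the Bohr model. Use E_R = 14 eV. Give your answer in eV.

For a Coulomb orbit the virial theorem gives K = −E_n.
E_n = −E_R·Z²/n², so K = E_R·Z²/n² = 14 × 3²/8² = 2.0 eV

2.0 eV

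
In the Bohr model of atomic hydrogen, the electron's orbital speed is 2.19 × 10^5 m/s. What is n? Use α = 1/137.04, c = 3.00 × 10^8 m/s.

10

v_n = Zαc/n ⇒ n = Zαc/v = 1 × 0.00730 × 3.00 × 10^8 / 2.19 × 10^5 ≈ 10.00
n = 10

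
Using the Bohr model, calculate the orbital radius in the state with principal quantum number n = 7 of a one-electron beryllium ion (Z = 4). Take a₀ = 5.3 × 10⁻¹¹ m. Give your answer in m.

6.5 × 10⁻¹⁰ m

r_n = n²a₀/Z = 7² × 5.3 × 10⁻¹¹ / 4
    = 49 × 5.3 × 10⁻¹¹ / 4 = 6.5 × 10⁻¹⁰ m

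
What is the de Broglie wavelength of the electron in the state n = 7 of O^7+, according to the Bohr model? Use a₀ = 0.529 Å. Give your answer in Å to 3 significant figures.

2.91 Å

The Bohr quantisation condition is nλ = 2πr_n.
r_n = n²a₀/Z = 3.24 Å
λ = 2πr_n/n = 2π·3.24/7 = 2.91 Å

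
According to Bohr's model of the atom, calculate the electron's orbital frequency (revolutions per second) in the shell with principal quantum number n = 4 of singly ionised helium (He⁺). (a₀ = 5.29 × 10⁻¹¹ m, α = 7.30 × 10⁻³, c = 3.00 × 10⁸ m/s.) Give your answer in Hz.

4.12 × 10¹⁴ Hz

r = n²a₀/Z = 4.23 × 10⁻¹⁰ m, v = Zαc/n = 1.09 × 10⁶ m/s
f = v/(2πr) = 4.12 × 10¹⁴ Hz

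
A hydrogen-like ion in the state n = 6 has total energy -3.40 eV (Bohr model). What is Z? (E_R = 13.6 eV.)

3

E_n = −E_R Z²/n² ⇒ Z² = −E_n n²/E_R = 3.40 × 6² / 13.6 ≈ 9.00
Z = 3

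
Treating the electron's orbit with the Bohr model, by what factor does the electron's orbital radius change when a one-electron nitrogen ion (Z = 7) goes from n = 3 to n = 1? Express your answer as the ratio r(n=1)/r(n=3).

r ∝ Z^-1 · n^2; with Z fixed, r ∝ n^2.
r(n=1)/r(n=3) = (1/3)^2 = 1/9

1/9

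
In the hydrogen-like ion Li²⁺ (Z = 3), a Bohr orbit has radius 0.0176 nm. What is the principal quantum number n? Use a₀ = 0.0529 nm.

r_n = n²a₀/Z ⇒ n² = rZ/a₀ = 0.0176 × 3 / 0.0529 ≈ 1.00
n = 1

1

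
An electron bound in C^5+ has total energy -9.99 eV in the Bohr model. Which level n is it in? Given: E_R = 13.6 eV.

7

E_n = −E_R Z²/n² ⇒ n² = E_R Z²/(−E_n) = 13.6 × 6² / 9.99 ≈ 49.01
n = 7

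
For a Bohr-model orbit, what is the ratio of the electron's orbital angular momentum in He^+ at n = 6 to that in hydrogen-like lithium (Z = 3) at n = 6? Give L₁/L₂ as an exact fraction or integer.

L = nℏ is independent of Z.
L₁/L₂ = n₁/n₂ = 6/6 = 1

1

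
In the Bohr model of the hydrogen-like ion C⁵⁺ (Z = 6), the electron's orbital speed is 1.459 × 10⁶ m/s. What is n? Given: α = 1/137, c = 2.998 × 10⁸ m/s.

v_n = Zαc/n ⇒ n = Zαc/v = 6 × 0.007299 × 2.998 × 10⁸ / 1.459 × 10⁶ ≈ 9.00
n = 9

9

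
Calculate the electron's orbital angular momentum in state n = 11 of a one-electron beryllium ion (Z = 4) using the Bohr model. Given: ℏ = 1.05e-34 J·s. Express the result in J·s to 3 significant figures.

L_n = nℏ = 11 × 1.05e-34 = 1.16e-33 J·s

1.16e-33 J·s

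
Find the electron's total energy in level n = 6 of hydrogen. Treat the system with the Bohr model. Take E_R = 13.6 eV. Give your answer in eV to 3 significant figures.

E_n = −E_R·Z²/n² = −13.6 × 1²/6² = -0.378 eV

-0.378 eV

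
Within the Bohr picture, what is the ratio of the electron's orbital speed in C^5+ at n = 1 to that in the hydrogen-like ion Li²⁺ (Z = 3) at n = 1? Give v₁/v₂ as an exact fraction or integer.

v ∝ Z^1 · n^-1
v₁/v₂ = (6/3)^1 · (1/1)^-1 = 2

2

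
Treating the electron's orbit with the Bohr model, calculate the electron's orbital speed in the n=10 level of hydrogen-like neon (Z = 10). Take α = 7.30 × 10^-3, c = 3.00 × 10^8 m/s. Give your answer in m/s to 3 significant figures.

2.19 × 10^6 m/s

v_n = Zαc/n = 10 × 0.00730 × 3.00 × 10^8 / 10
    = 2.19 × 10^6 m/s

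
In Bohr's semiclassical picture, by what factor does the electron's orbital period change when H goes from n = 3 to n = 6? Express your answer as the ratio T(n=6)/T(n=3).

T ∝ Z^-2 · n^3; with Z fixed, T ∝ n^3.
T(n=6)/T(n=3) = (6/3)^3 = 8

8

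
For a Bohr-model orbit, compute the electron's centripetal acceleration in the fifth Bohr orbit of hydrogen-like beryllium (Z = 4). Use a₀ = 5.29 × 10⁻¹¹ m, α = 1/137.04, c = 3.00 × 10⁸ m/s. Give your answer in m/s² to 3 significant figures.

r = n²a₀/Z = 3.31 × 10⁻¹⁰ m, v = Zαc/n = 1.75 × 10⁶ m/s
a = v²/r = (1.75 × 10⁶)² / 3.31 × 10⁻¹⁰ = 9.28 × 10²¹ m/s²

9.28 × 10²¹ m/s²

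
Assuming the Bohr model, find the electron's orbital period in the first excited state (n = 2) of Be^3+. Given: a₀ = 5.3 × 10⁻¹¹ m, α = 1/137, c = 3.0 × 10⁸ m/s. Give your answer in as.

76 as

r = n²a₀/Z = 2²·5.3 × 10⁻¹¹/4 = 5.3 × 10⁻¹¹ m
v = Zαc/n = 4·0.0073·3.0 × 10⁸/2 = 4.4 × 10⁶ m/s
T = 2πr/v = 7.6 × 10⁻¹⁷ s = 76 as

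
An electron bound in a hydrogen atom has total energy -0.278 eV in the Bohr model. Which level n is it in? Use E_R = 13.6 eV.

E_n = −E_R Z²/n² ⇒ n² = E_R Z²/(−E_n) = 13.6 × 1² / 0.278 ≈ 48.92
n = 7

7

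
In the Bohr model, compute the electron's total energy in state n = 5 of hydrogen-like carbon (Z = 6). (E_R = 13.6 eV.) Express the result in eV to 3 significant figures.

E_n = −E_R·Z²/n² = −13.6 × 6²/5² = -19.6 eV

-19.6 eV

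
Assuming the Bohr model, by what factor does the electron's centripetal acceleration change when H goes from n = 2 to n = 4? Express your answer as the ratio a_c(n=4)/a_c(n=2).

1/16

a_c ∝ Z^3 · n^-4; with Z fixed, a_c ∝ n^-4.
a_c(n=4)/a_c(n=2) = (4/2)^-4 = 1/16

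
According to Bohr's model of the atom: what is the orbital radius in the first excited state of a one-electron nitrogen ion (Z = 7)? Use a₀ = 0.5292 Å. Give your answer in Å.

r_n = n²a₀/Z = 2² × 0.5292 / 7
    = 4 × 0.5292 / 7 = 0.3024 Å

0.3024 Å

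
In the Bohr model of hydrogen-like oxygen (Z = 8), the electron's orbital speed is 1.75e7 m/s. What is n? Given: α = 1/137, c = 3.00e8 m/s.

v_n = Zαc/n ⇒ n = Zαc/v = 8 × 0.00730 × 3.00e8 / 1.75e7 ≈ 1.00
n = 1

1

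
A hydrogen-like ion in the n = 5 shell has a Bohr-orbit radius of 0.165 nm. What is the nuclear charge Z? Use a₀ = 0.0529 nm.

r_n = n²a₀/Z ⇒ Z = n²a₀/r = 5² × 0.0529 / 0.165 ≈ 8.02
Z = 8

8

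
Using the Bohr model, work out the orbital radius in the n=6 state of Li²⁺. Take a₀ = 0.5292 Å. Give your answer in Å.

r_n = n²a₀/Z = 6² × 0.5292 / 3
    = 36 × 0.5292 / 3 = 6.350 Å

6.350 Å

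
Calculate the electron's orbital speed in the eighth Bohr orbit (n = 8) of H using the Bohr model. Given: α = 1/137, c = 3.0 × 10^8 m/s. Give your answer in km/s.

v_n = Zαc/n = 1 × 0.0073 × 3.0 × 10^8 / 8
    = 270 km/s

270 km/s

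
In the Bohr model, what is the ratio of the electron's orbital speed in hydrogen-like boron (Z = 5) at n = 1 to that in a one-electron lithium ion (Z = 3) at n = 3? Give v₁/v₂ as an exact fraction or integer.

v ∝ Z^1 · n^-1
v₁/v₂ = (5/3)^1 · (1/3)^-1 = 5

5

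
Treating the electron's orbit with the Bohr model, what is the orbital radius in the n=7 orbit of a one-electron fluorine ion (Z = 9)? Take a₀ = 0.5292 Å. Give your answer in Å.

r_n = n²a₀/Z = 7² × 0.5292 / 9
    = 49 × 0.5292 / 9 = 2.881 Å

2.881 Å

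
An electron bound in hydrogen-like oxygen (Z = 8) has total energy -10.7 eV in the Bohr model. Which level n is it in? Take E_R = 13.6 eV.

E_n = −E_R Z²/n² ⇒ n² = E_R Z²/(−E_n) = 13.6 × 8² / 10.7 ≈ 81.35
n = 9

9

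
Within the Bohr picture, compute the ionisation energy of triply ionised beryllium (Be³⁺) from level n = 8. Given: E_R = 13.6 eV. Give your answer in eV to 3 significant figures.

E_n = −E_R·Z²/n² = −13.6 × 4²/8² eV = -3.40 eV
Ionisation energy = −E_n = 3.40 eV

3.40 eV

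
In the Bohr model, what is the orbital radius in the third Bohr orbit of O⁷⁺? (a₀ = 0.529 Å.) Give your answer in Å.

0.595 Å

r_n = n²a₀/Z = 3² × 0.529 / 8
    = 9 × 0.529 / 8 = 0.595 Å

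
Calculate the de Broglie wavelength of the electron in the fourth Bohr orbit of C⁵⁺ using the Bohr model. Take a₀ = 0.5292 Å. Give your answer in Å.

2.217 Å

The Bohr quantisation condition is nλ = 2πr_n.
r_n = n²a₀/Z = 1.411 Å
λ = 2πr_n/n = 2π·1.411/4 = 2.217 Å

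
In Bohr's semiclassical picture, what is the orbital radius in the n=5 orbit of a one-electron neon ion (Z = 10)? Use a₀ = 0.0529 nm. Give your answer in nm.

0.132 nm

r_n = n²a₀/Z = 5² × 0.0529 / 10
    = 25 × 0.0529 / 10 = 0.132 nm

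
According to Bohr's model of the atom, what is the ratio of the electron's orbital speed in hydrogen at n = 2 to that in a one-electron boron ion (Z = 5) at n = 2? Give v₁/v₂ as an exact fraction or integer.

1/5

v ∝ Z^1 · n^-1
v₁/v₂ = (1/5)^1 · (2/2)^-1 = 1/5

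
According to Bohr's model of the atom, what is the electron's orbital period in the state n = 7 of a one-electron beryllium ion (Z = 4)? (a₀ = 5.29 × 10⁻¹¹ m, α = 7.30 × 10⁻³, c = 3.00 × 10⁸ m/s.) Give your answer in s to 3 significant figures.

r = n²a₀/Z = 7²·5.29 × 10⁻¹¹/4 = 6.48 × 10⁻¹⁰ m
v = Zαc/n = 4·0.00730·3.00 × 10⁸/7 = 1.25 × 10⁶ m/s
T = 2πr/v = 3.25 × 10⁻¹⁵ s

3.25 × 10⁻¹⁵ s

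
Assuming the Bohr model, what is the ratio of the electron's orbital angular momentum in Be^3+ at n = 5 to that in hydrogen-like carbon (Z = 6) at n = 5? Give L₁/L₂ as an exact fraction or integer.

L = nℏ is independent of Z.
L₁/L₂ = n₁/n₂ = 5/5 = 1

1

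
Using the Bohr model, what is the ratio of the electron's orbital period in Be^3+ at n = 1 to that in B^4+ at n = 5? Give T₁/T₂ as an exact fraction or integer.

1/80

T ∝ Z^-2 · n^3
T₁/T₂ = (4/5)^-2 · (1/5)^3 = 1/80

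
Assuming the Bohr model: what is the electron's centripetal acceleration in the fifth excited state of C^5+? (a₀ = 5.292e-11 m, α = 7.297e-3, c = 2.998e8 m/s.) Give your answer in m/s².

r = n²a₀/Z = 3.175e-10 m, v = Zαc/n = 2.188e6 m/s
a = v²/r = (2.188e6)² / 3.175e-10 = 1.507e22 m/s²

1.507e22 m/s²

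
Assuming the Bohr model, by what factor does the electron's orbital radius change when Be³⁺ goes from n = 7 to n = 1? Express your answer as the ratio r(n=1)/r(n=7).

r ∝ Z^-1 · n^2; with Z fixed, r ∝ n^2.
r(n=1)/r(n=7) = (1/7)^2 = 1/49

1/49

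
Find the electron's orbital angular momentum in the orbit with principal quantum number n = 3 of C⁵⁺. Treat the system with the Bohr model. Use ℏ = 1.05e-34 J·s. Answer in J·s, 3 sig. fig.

L_n = nℏ = 3 × 1.05e-34 = 3.15e-34 J·s

3.15e-34 J·s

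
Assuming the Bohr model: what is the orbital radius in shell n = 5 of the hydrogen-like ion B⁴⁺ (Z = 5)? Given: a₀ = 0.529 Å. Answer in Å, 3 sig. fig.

2.65 Å

r_n = n²a₀/Z = 5² × 0.529 / 5
    = 25 × 0.529 / 5 = 2.65 Å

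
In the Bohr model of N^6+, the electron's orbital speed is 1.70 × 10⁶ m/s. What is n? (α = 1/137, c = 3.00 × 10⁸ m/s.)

v_n = Zαc/n ⇒ n = Zαc/v = 7 × 0.00730 × 3.00 × 10⁸ / 1.70 × 10⁶ ≈ 9.02
n = 9

9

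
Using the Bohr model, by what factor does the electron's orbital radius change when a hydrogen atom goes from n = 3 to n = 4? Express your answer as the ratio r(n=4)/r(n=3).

16/9

r ∝ Z^-1 · n^2; with Z fixed, r ∝ n^2.
r(n=4)/r(n=3) = (4/3)^2 = 16/9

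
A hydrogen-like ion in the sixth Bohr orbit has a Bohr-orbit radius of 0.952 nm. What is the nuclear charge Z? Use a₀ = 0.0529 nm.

2

r_n = n²a₀/Z ⇒ Z = n²a₀/r = 6² × 0.0529 / 0.952 ≈ 2.00
Z = 2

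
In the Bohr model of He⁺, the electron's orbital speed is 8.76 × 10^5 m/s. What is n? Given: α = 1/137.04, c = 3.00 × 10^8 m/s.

v_n = Zαc/n ⇒ n = Zαc/v = 2 × 0.00730 × 3.00 × 10^8 / 8.76 × 10^5 ≈ 5.00
n = 5

5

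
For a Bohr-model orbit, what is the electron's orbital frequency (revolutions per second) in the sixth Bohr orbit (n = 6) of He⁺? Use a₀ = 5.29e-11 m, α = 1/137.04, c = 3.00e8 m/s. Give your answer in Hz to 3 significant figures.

r = n²a₀/Z = 9.52e-10 m, v = Zαc/n = 7.30e5 m/s
f = v/(2πr) = 1.22e14 Hz

1.22e14 Hz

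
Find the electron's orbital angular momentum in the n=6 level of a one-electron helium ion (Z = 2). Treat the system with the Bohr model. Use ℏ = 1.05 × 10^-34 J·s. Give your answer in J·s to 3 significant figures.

6.30 × 10^-34 J·s

L_n = nℏ = 6 × 1.05 × 10^-34 = 6.30 × 10^-34 J·s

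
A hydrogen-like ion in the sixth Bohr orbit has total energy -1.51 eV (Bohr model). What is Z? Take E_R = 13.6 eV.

E_n = −E_R Z²/n² ⇒ Z² = −E_n n²/E_R = 1.51 × 6² / 13.6 ≈ 4.00
Z = 2

2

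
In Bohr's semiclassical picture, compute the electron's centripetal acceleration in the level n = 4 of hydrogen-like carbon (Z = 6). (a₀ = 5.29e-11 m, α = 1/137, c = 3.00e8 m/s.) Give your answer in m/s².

7.65e22 m/s²

r = n²a₀/Z = 1.41e-10 m, v = Zαc/n = 3.28e6 m/s
a = v²/r = (3.28e6)² / 1.41e-10 = 7.65e22 m/s²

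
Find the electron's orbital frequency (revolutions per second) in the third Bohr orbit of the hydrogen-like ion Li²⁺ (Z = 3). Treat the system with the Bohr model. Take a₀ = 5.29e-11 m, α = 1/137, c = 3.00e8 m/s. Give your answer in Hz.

r = n²a₀/Z = 1.59e-10 m, v = Zαc/n = 2.19e6 m/s
f = v/(2πr) = 2.20e15 Hz

2.20e15 Hz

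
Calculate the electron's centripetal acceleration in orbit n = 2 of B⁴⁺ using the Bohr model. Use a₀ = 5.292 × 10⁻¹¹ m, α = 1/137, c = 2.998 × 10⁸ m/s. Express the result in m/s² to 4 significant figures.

7.070 × 10²³ m/s²

r = n²a₀/Z = 4.234 × 10⁻¹¹ m, v = Zαc/n = 5.471 × 10⁶ m/s
a = v²/r = (5.471 × 10⁶)² / 4.234 × 10⁻¹¹ = 7.070 × 10²³ m/s²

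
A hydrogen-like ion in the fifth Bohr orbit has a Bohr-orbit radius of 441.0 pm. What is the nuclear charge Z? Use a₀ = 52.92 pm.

r_n = n²a₀/Z ⇒ Z = n²a₀/r = 5² × 52.92 / 441.0 ≈ 3.00
Z = 3

3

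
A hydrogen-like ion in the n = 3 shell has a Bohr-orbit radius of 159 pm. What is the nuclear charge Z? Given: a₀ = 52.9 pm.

r_n = n²a₀/Z ⇒ Z = n²a₀/r = 3² × 52.9 / 159 ≈ 2.99
Z = 3

3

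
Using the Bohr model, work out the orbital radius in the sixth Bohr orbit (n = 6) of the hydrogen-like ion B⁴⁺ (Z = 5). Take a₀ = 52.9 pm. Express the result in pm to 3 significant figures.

r_n = n²a₀/Z = 6² × 52.9 / 5
    = 36 × 52.9 / 5 = 381 pm

381 pm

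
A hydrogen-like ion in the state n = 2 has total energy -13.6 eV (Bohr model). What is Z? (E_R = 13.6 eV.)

2

E_n = −E_R Z²/n² ⇒ Z² = −E_n n²/E_R = 13.6 × 2² / 13.6 ≈ 4.00
Z = 2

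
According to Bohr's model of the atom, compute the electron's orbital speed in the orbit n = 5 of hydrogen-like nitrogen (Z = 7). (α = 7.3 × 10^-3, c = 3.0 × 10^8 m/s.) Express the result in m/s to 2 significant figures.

3.1 × 10^6 m/s

v_n = Zαc/n = 7 × 0.0073 × 3.0 × 10^8 / 5
    = 3.1 × 10^6 m/s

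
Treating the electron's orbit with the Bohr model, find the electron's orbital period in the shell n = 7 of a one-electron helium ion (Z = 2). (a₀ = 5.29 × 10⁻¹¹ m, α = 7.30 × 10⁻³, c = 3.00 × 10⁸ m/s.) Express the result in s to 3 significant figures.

1.30 × 10⁻¹⁴ s

r = n²a₀/Z = 7²·5.29 × 10⁻¹¹/2 = 1.30 × 10⁻⁹ m
v = Zαc/n = 2·0.00730·3.00 × 10⁸/7 = 6.26 × 10⁵ m/s
T = 2πr/v = 1.30 × 10⁻¹⁴ s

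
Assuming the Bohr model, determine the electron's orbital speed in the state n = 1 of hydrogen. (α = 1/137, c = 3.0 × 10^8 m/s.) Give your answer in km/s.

v_n = Zαc/n = 1 × 0.0073 × 3.0 × 10^8 / 1
    = 2200 km/s

2200 km/s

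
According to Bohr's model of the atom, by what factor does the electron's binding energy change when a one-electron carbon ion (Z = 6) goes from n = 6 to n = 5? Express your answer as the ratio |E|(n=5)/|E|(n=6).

|E| ∝ Z^2 · n^-2; with Z fixed, |E| ∝ n^-2.
|E|(n=5)/|E|(n=6) = (5/6)^-2 = 36/25

36/25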